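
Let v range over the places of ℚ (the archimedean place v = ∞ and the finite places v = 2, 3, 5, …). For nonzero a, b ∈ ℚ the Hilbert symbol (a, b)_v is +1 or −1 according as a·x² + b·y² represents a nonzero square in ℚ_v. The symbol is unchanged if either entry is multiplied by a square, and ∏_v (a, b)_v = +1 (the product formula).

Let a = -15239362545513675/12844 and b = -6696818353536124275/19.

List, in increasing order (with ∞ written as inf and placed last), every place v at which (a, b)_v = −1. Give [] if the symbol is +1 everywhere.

[2, 11, 19, 43, 47, inf]

(a, b) ≡ (-817, -68761) mod (ℚ^×)²; places V = {2, 3, 5, 7, 11, 13, 19, 23, 43, 47, ∞}.
(a,b)_∞: sgn(-817)=−, sgn(-68761)=−, so -1.
(a,b)_19: α=-1, u≡8; β=-1, v≡14 (mod 19); (8|19)=-1, (14|19)=-1; sign (−1)^1·-1^-1·-1^-1 = -1.
(a,b)_7: α=0, u≡2; β=1, v≡6 (mod 7); (2|7)=+1, (6|7)=-1; sign (−1)^0·+1^1·-1^0 = +1.
(a,b)_23: α=2, u≡14; β=0, v≡6 (mod 23); (14|23)=-1, (6|23)=+1; sign (−1)^0·-1^0·+1^2 = +1.
(a,b)_2: α=-2, β=0; u≡7, v≡7 (mod 8); ε(u)ε(v)=1·1, αω(v)=-2·0, βω(u)=0·0; sum ≡ 1  ⇒  -1.
(a,b)_5: α=2, u≡2; β=2, v≡1 (mod 5); (2|5)=-1, (1|5)=+1; sign (−1)^0·-1^2·+1^2 = +1.
(a,b)_47: α=2, u≡30; β=3, v≡33 (mod 47); (30|47)=-1, (33|47)=-1; sign (−1)^0·-1^3·-1^2 = -1.
(a,b)_43: α=3, u≡24; β=4, v≡37 (mod 43); (24|43)=+1, (37|43)=-1; sign (−1)^0·+1^4·-1^3 = -1.
(a,b)_11: α=0, u≡2; β=3, v≡8 (mod 11); (2|11)=-1, (8|11)=-1; sign (−1)^0·-1^3·-1^0 = -1.
(a,b)_3: α=8, u≡2; β=4, v≡2 (mod 3); (2|3)=-1, (2|3)=-1; sign (−1)^0·-1^4·-1^8 = +1.
(a,b)_13: α=-2, u≡5; β=0, v≡1 (mod 13); (5|13)=-1, (1|13)=+1; sign (−1)^0·-1^0·+1^-2 = +1.
|Ram(-817, -68761)| = 6, even; anisotropic at {2, 11, 19, 43, 47, ∞}.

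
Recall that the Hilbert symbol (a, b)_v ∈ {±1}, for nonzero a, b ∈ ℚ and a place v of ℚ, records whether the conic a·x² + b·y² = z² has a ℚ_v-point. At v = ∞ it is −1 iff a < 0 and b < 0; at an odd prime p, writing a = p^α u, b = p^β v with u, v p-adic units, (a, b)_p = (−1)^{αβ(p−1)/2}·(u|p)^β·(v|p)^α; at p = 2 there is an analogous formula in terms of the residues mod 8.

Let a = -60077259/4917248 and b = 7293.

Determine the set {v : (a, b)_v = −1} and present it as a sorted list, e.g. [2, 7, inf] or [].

Mod squares: a ≡ -22, b ≡ 7293. Check v ∈ {∞, 2, 3, 7, 11, 13, 17, 19, 41}.
v=7: a=7^-4·(≡6), b=7^0·(≡6) mod 7; (6|7)=-1, (6|7)=-1; (−1)^{-4·0·3}·(-1)^0·(-1)^-4 = +1.
v=3: a=3^2·(≡2), b=3^1·(≡1) mod 3; (2|3)=-1, (1|3)=+1; (−1)^{2·1·1}·(-1)^1·(+1)^2 = -1.
v=19: a=19^2·(≡4), b=19^0·(≡16) mod 19; (4|19)=+1, (16|19)=+1; (−1)^{2·0·9}·(+1)^0·(+1)^2 = +1.
v=41: a=41^2·(≡22), b=41^0·(≡36) mod 41; (22|41)=-1, (36|41)=+1; (−1)^{2·0·20}·(-1)^0·(+1)^2 = +1.
v=2: v_2(a)=-11, v_2(b)=0; units ≡ 5, 5 (mod 8); ε·ε+αω+βω = 0·0+-11·1+0·1 ≡ 1  ⇒  (a,b)_2 = -1.
v=∞: -22 < 0 and 7293 > 0  ⇒  (a,b)_∞ = +1.
v=13: a=13^0·(≡4), b=13^1·(≡2) mod 13; (4|13)=+1, (2|13)=-1; (−1)^{0·1·6}·(+1)^1·(-1)^0 = +1.
v=17: a=17^0·(≡12), b=17^1·(≡4) mod 17; (12|17)=-1, (4|17)=+1; (−1)^{0·1·8}·(-1)^1·(+1)^0 = -1.
v=11: a=11^1·(≡5), b=11^1·(≡3) mod 11; (5|11)=+1, (3|11)=+1; (−1)^{1·1·5}·(+1)^1·(+1)^1 = -1.
|Ram(-22, 7293)| = 4, even; anisotropic at {2, 3, 11, 17}.

[2, 3, 11, 17]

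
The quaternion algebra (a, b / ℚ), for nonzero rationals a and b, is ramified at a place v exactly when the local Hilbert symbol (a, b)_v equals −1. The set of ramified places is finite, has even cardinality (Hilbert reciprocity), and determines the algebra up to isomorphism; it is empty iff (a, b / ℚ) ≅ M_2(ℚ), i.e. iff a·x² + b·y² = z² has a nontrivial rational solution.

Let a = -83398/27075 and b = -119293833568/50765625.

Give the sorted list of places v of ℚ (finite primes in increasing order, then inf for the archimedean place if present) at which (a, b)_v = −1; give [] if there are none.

[2, 3, 23, inf]

Mod squares: a ≡ -5106, b ≡ -1702. Check v ∈ {∞, 2, 3, 5, 7, 13, 19, 23, 37}.
v=23: a=23^1·(≡2), b=23^3·(≡6) mod 23; (2|23)=+1, (6|23)=+1; (−1)^{1·3·11}·(+1)^3·(+1)^1 = -1.
v=5: a=5^-2·(≡4), b=5^-6·(≡3) mod 5; (4|5)=+1, (3|5)=-1; (−1)^{-2·-6·2}·(+1)^-6·(-1)^-2 = +1.
v=13: a=13^0·(≡4), b=13^2·(≡10) mod 13; (4|13)=+1, (10|13)=+1; (−1)^{0·2·6}·(+1)^2·(+1)^0 = +1.
v=∞: -5106 < 0 and -1702 < 0  ⇒  (a,b)_∞ = -1.
v=19: a=19^-2·(≡7), b=19^-2·(≡2) mod 19; (7|19)=+1, (2|19)=-1; (−1)^{-2·-2·9}·(+1)^-2·(-1)^-2 = +1.
v=3: a=3^-1·(≡2), b=3^-2·(≡2) mod 3; (2|3)=-1, (2|3)=-1; (−1)^{-1·-2·1}·(-1)^-2·(-1)^-1 = -1.
v=2: v_2(a)=1, v_2(b)=5; units ≡ 7, 5 (mod 8); ε·ε+αω+βω = 1·0+1·1+5·0 ≡ 1  ⇒  (a,b)_2 = -1.
v=7: a=7^2·(≡1), b=7^2·(≡6) mod 7; (1|7)=+1, (6|7)=-1; (−1)^{2·2·3}·(+1)^2·(-1)^2 = +1.
v=37: a=37^1·(≡12), b=37^1·(≡4) mod 37; (12|37)=+1, (4|37)=+1; (−1)^{1·1·18}·(+1)^1·(+1)^1 = +1.
|Ram(-5106, -1702)| = 4, even; anisotropic at {2, 3, 23, ∞}.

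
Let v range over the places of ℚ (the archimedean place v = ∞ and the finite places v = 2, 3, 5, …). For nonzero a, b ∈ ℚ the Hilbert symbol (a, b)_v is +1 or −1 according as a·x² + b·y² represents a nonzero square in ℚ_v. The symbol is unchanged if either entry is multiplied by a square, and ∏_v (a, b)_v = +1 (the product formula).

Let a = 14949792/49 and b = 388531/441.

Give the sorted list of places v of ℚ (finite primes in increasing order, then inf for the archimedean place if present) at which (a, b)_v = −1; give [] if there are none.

(a, b) ≡ (858, 19) mod (ℚ^×)²; places V = {2, 3, 7, 11, 13, 19, ∞}.
(a,b)_2: α=5, β=0; u≡5, v≡3 (mod 8); ε(u)ε(v)=0·1, αω(v)=5·1, βω(u)=0·1; sum ≡ 1  ⇒  -1.
(a,b)_19: α=0, u≡2; β=1, v≡6 (mod 19); (2|19)=-1, (6|19)=+1; sign (−1)^0·-1^1·+1^0 = -1.
(a,b)_7: α=-2, u≡4; β=-2, v≡5 (mod 7); (4|7)=+1, (5|7)=-1; sign (−1)^0·+1^-2·-1^-2 = +1.
(a,b)_3: α=3, u≡1; β=-2, v≡1 (mod 3); (1|3)=+1, (1|3)=+1; sign (−1)^0·+1^-2·+1^3 = +1.
(a,b)_∞: sgn(858)=+, sgn(19)=+, so +1.
(a,b)_13: α=1, u≡3; β=2, v≡2 (mod 13); (3|13)=+1, (2|13)=-1; sign (−1)^0·+1^2·-1^1 = -1.
(a,b)_11: α=3, u≡9; β=2, v≡10 (mod 11); (9|11)=+1, (10|11)=-1; sign (−1)^0·+1^2·-1^3 = -1.
Ram(858, 19) = {2, 11, 13, 19}; no ℚ_2-point on the conic.

[2, 11, 13, 19]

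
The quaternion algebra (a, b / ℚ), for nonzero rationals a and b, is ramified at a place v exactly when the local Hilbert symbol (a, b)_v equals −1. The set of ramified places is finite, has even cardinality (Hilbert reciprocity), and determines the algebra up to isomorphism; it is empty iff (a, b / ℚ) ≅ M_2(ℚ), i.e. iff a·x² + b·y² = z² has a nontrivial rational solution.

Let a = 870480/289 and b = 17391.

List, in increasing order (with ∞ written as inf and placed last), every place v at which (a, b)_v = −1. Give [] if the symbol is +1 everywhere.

[11, 17]

Mod squares: a ≡ 6045, b ≡ 17391. Check v ∈ {∞, 2, 3, 5, 11, 13, 17, 31}.
v=13: a=13^1·(≡12), b=13^0·(≡10) mod 13; (12|13)=+1, (10|13)=+1; (−1)^{1·0·6}·(+1)^0·(+1)^1 = +1.
v=2: v_2(a)=4, v_2(b)=0; units ≡ 5, 7 (mod 8); ε·ε+αω+βω = 0·1+4·0+0·1 ≡ 0  ⇒  (a,b)_2 = +1.
v=5: a=5^1·(≡4), b=5^0·(≡1) mod 5; (4|5)=+1, (1|5)=+1; (−1)^{1·0·2}·(+1)^0·(+1)^1 = +1.
v=∞: 6045 > 0 and 17391 > 0  ⇒  (a,b)_∞ = +1.
v=11: a=11^0·(≡2), b=11^1·(≡8) mod 11; (2|11)=-1, (8|11)=-1; (−1)^{0·1·5}·(-1)^1·(-1)^0 = -1.
v=3: a=3^3·(≡2), b=3^1·(≡1) mod 3; (2|3)=-1, (1|3)=+1; (−1)^{3·1·1}·(-1)^1·(+1)^3 = +1.
v=17: a=17^-2·(≡12), b=17^1·(≡3) mod 17; (12|17)=-1, (3|17)=-1; (−1)^{-2·1·8}·(-1)^1·(-1)^-2 = -1.
v=31: a=31^1·(≡18), b=31^1·(≡3) mod 31; (18|31)=+1, (3|31)=-1; (−1)^{1·1·15}·(+1)^1·(-1)^1 = +1.
Ram(6045, 17391) = {11, 17}; no ℚ_11-point on the conic.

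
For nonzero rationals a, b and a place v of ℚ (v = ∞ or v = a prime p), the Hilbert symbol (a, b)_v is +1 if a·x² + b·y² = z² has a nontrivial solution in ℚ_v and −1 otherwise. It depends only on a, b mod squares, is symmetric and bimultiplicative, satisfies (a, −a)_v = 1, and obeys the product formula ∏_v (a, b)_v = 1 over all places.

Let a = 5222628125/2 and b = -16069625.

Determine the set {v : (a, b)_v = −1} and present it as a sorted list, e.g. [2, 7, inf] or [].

Mod squares: a ≡ 98890, b ≡ -642785. Check v ∈ {∞, 2, 5, 11, 13, 29, 31}.
v=2: v_2(a)=-1, v_2(b)=0; units ≡ 5, 7 (mod 8); ε·ε+αω+βω = 0·1+-1·0+0·1 ≡ 0  ⇒  (a,b)_2 = +1.
v=5: a=5^5·(≡3), b=5^3·(≡3) mod 5; (3|5)=-1, (3|5)=-1; (−1)^{5·3·2}·(-1)^3·(-1)^5 = +1.
v=∞: 98890 > 0 and -642785 < 0  ⇒  (a,b)_∞ = +1.
v=11: a=11^1·(≡5), b=11^1·(≡2) mod 11; (5|11)=+1, (2|11)=-1; (−1)^{1·1·5}·(+1)^1·(-1)^1 = +1.
v=29: a=29^1·(≡8), b=29^1·(≡7) mod 29; (8|29)=-1, (7|29)=+1; (−1)^{1·1·14}·(-1)^1·(+1)^1 = -1.
v=31: a=31^1·(≡25), b=31^1·(≡7) mod 31; (25|31)=+1, (7|31)=+1; (−1)^{1·1·15}·(+1)^1·(+1)^1 = -1.
v=13: a=13^2·(≡3), b=13^1·(≡6) mod 13; (3|13)=+1, (6|13)=-1; (−1)^{2·1·6}·(+1)^1·(-1)^2 = +1.
|Ram(98890, -642785)| = 2, even; anisotropic at {29, 31}.

[29, 31]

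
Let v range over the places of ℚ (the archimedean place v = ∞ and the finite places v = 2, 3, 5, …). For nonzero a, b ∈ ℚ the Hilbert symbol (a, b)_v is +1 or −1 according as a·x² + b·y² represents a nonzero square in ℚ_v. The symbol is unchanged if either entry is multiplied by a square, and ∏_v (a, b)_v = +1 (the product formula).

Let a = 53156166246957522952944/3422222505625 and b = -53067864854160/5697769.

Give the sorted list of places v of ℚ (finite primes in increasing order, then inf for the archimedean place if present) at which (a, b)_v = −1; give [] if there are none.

[2, 3, 19, 37]

Mod squares: a ≡ 630591, b ≡ -2185. Check v ∈ {∞, 2, 3, 5, 7, 11, 13, 19, 23, 31, 37}.
v=31: a=31^-4·(≡19), b=31^-2·(≡5) mod 31; (19|31)=+1, (5|31)=+1; (−1)^{-4·-2·15}·(+1)^-2·(+1)^-4 = +1.
v=∞: 630591 > 0 and -2185 < 0  ⇒  (a,b)_∞ = +1.
v=23: a=23^3·(≡16), b=23^1·(≡22) mod 23; (16|23)=+1, (22|23)=-1; (−1)^{3·1·11}·(+1)^1·(-1)^3 = +1.
v=11: a=11^-2·(≡3), b=11^-2·(≡1) mod 11; (3|11)=+1, (1|11)=+1; (−1)^{-2·-2·5}·(+1)^-2·(+1)^-2 = +1.
v=3: a=3^17·(≡2), b=3^8·(≡2) mod 3; (2|3)=-1, (2|3)=-1; (−1)^{17·8·1}·(-1)^8·(-1)^17 = -1.
v=7: a=7^-2·(≡3), b=7^-2·(≡3) mod 7; (3|7)=-1, (3|7)=-1; (−1)^{-2·-2·3}·(-1)^-2·(-1)^-2 = +1.
v=37: a=37^3·(≡35), b=37^2·(≡8) mod 37; (35|37)=-1, (8|37)=-1; (−1)^{3·2·18}·(-1)^2·(-1)^3 = -1.
v=13: a=13^3·(≡9), b=13^2·(≡4) mod 13; (9|13)=+1, (4|13)=+1; (−1)^{3·2·6}·(+1)^2·(+1)^3 = +1.
v=5: a=5^-4·(≡1), b=5^1·(≡2) mod 5; (1|5)=+1, (2|5)=-1; (−1)^{-4·1·2}·(+1)^1·(-1)^-4 = +1.
v=19: a=19^1·(≡13), b=19^1·(≡14) mod 19; (13|19)=-1, (14|19)=-1; (−1)^{1·1·9}·(-1)^1·(-1)^1 = -1.
v=2: v_2(a)=4, v_2(b)=4; units ≡ 7, 7 (mod 8); ε·ε+αω+βω = 1·1+4·0+4·0 ≡ 1  ⇒  (a,b)_2 = -1.
|Ram(630591, -2185)| = 4, even; anisotropic at {2, 3, 19, 37}.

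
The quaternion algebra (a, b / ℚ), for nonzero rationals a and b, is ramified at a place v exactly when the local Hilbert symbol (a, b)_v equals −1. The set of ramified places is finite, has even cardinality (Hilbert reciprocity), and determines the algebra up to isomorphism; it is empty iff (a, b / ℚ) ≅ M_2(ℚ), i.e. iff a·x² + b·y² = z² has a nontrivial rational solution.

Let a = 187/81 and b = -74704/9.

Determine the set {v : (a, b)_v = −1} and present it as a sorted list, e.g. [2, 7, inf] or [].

(a, b) ≡ (187, -4669) mod (ℚ^×)²; places V = {2, 3, 7, 11, 17, 23, 29, ∞}.
(a,b)_23: α=0, u≡6; β=1, v≡2 (mod 23); (6|23)=+1, (2|23)=+1; sign (−1)^0·+1^1·+1^0 = +1.
(a,b)_7: α=0, u≡3; β=1, v≡5 (mod 7); (3|7)=-1, (5|7)=-1; sign (−1)^0·-1^1·-1^0 = -1.
(a,b)_2: α=0, β=4; u≡3, v≡3 (mod 8); ε(u)ε(v)=1·1, αω(v)=0·1, βω(u)=4·1; sum ≡ 1  ⇒  -1.
(a,b)_11: α=1, u≡7; β=0, v≡7 (mod 11); (7|11)=-1, (7|11)=-1; sign (−1)^0·-1^0·-1^1 = -1.
(a,b)_3: α=-4, u≡1; β=-2, v≡2 (mod 3); (1|3)=+1, (2|3)=-1; sign (−1)^0·+1^-2·-1^-4 = +1.
(a,b)_17: α=1, u≡10; β=0, v≡5 (mod 17); (10|17)=-1, (5|17)=-1; sign (−1)^0·-1^0·-1^1 = -1.
(a,b)_∞: sgn(187)=+, sgn(-4669)=−, so +1.
(a,b)_29: α=0, u≡22; β=1, v≡7 (mod 29); (22|29)=+1, (7|29)=+1; sign (−1)^0·+1^1·+1^0 = +1.
|Ram(187, -4669)| = 4, even; anisotropic at {2, 7, 11, 17}.

[2, 7, 11, 17]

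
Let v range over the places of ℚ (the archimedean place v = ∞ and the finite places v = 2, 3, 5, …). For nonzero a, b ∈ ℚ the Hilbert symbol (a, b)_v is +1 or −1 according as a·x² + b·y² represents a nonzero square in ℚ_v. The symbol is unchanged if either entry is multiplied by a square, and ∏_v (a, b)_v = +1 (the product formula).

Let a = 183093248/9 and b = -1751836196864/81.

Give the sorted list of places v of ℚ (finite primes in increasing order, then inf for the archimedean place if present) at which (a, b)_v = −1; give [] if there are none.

[2, 13]

Mod squares: a ≡ 2, b ≡ -299. Check v ∈ {∞, 2, 3, 13, 23}.
v=2: v_2(a)=11, v_2(b)=16; units ≡ 1, 5 (mod 8); ε·ε+αω+βω = 0·0+11·1+16·0 ≡ 1  ⇒  (a,b)_2 = -1.
v=13: a=13^2·(≡7), b=13^3·(≡1) mod 13; (7|13)=-1, (1|13)=+1; (−1)^{2·3·6}·(-1)^3·(+1)^2 = -1.
v=∞: 2 > 0 and -299 < 0  ⇒  (a,b)_∞ = +1.
v=3: a=3^-2·(≡2), b=3^-4·(≡1) mod 3; (2|3)=-1, (1|3)=+1; (−1)^{-2·-4·1}·(-1)^-4·(+1)^-2 = +1.
v=23: a=23^2·(≡6), b=23^3·(≡14) mod 23; (6|23)=+1, (14|23)=-1; (−1)^{2·3·11}·(+1)^3·(-1)^2 = +1.
Ram(2, -299) = {2, 13}; no ℚ_2-point on the conic.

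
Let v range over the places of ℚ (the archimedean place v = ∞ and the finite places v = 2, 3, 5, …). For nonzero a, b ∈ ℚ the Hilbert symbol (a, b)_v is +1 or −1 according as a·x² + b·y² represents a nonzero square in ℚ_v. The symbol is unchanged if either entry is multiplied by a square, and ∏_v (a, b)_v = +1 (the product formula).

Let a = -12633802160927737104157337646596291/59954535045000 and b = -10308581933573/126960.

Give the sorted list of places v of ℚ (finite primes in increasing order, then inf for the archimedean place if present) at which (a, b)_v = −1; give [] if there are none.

Mod squares: a ≡ -22, b ≡ -1155. Check v ∈ {∞, 2, 3, 5, 7, 11, 23, 29, 31, 37, 43}.
v=7: a=7^2·(≡5), b=7^1·(≡6) mod 7; (5|7)=-1, (6|7)=-1; (−1)^{2·1·3}·(-1)^1·(-1)^2 = -1.
v=5: a=5^-4·(≡2), b=5^-1·(≡1) mod 5; (2|5)=-1, (1|5)=+1; (−1)^{-4·-1·2}·(-1)^-1·(+1)^-4 = -1.
v=23: a=23^-6·(≡6), b=23^-2·(≡18) mod 23; (6|23)=+1, (18|23)=+1; (−1)^{-6·-2·11}·(+1)^-2·(+1)^-6 = +1.
v=29: a=29^8·(≡4), b=29^2·(≡9) mod 29; (4|29)=+1, (9|29)=+1; (−1)^{8·2·14}·(+1)^2·(+1)^8 = +1.
v=2: v_2(a)=-3, v_2(b)=-4; units ≡ 5, 5 (mod 8); ε·ε+αω+βω = 0·0+-3·1+-4·1 ≡ 1  ⇒  (a,b)_2 = -1.
v=37: a=37^4·(≡29), b=37^2·(≡31) mod 37; (29|37)=-1, (31|37)=-1; (−1)^{4·2·18}·(-1)^2·(-1)^4 = +1.
v=∞: -22 < 0 and -1155 < 0  ⇒  (a,b)_∞ = -1.
v=31: a=31^4·(≡4), b=31^2·(≡29) mod 31; (4|31)=+1, (29|31)=-1; (−1)^{4·2·15}·(+1)^2·(-1)^4 = +1.
v=11: a=11^5·(≡9), b=11^3·(≡9) mod 11; (9|11)=+1, (9|11)=+1; (−1)^{5·3·5}·(+1)^3·(+1)^5 = -1.
v=3: a=3^-4·(≡2), b=3^-1·(≡2) mod 3; (2|3)=-1, (2|3)=-1; (−1)^{-4·-1·1}·(-1)^-1·(-1)^-4 = -1.
v=43: a=43^2·(≡13), b=43^0·(≡35) mod 43; (13|43)=+1, (35|43)=+1; (−1)^{2·0·21}·(+1)^0·(+1)^2 = +1.
(-22, -1155 / ℚ) ramifies at {2, 3, 5, 7, 11, ∞}: a division algebra.

[2, 3, 5, 7, 11, inf]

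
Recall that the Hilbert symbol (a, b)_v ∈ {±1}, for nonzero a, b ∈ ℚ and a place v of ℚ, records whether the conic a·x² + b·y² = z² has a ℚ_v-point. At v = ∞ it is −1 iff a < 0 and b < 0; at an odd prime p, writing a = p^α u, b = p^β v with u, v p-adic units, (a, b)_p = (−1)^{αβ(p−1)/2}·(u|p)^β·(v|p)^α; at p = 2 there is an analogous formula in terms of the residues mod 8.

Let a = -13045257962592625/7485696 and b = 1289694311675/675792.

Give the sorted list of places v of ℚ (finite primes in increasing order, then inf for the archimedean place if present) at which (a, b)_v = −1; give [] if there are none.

(a, b) ≡ (-21505, 391391) mod (ℚ^×)²; places V = {2, 3, 5, 7, 11, 13, 17, 19, 23, ∞}.
(a,b)_17: α=5, u≡11; β=3, v≡5 (mod 17); (11|17)=-1, (5|17)=-1; sign (−1)^0·-1^3·-1^5 = +1.
(a,b)_3: α=-4, u≡2; β=-2, v≡2 (mod 3); (2|3)=-1, (2|3)=-1; sign (−1)^0·-1^-2·-1^-4 = +1.
(a,b)_2: α=-8, β=-4; u≡7, v≡7 (mod 8); ε(u)ε(v)=1·1, αω(v)=-8·0, βω(u)=-4·0; sum ≡ 1  ⇒  -1.
(a,b)_7: α=4, u≡3; β=3, v≡4 (mod 7); (3|7)=-1, (4|7)=+1; sign (−1)^0·-1^3·+1^4 = -1.
(a,b)_∞: sgn(-21505)=−, sgn(391391)=+, so +1.
(a,b)_13: α=0, u≡1; β=-1, v≡12 (mod 13); (1|13)=+1, (12|13)=+1; sign (−1)^0·+1^-1·+1^0 = +1.
(a,b)_23: α=1, u≡12; β=1, v≡5 (mod 23); (12|23)=+1, (5|23)=-1; sign (−1)^1·+1^1·-1^1 = +1.
(a,b)_11: α=3, u≡5; β=3, v≡6 (mod 11); (5|11)=+1, (6|11)=-1; sign (−1)^1·+1^3·-1^3 = +1.
(a,b)_19: α=-2, u≡2; β=-2, v≡15 (mod 19); (2|19)=-1, (15|19)=-1; sign (−1)^0·-1^-2·-1^-2 = +1.
(a,b)_5: α=3, u≡4; β=2, v≡1 (mod 5); (4|5)=+1, (1|5)=+1; sign (−1)^0·+1^2·+1^3 = +1.
|Ram(-21505, 391391)| = 2, even; anisotropic at {2, 7}.

[2, 7]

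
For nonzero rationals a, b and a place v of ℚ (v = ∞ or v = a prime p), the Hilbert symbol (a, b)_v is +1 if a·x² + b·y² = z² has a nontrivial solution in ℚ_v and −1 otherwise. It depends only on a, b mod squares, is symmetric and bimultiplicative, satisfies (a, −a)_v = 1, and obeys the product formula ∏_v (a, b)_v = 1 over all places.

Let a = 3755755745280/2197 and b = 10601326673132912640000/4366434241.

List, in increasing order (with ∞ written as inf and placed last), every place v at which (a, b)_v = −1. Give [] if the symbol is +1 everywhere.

[2, 7]

(a, b) ≡ (15015, 231) mod (ℚ^×)²; places V = {2, 3, 5, 7, 11, 13, 17, 23, ∞}.
(a,b)_3: α=9, u≡1; β=15, v≡2 (mod 3); (1|3)=+1, (2|3)=-1; sign (−1)^1·+1^15·-1^9 = +1.
(a,b)_13: α=-3, u≡6; β=-4, v≡12 (mod 13); (6|13)=-1, (12|13)=+1; sign (−1)^0·-1^-4·+1^-3 = +1.
(a,b)_∞: sgn(15015)=+, sgn(231)=+, so +1.
(a,b)_23: α=0, u≡7; β=-2, v≡13 (mod 23); (7|23)=-1, (13|23)=+1; sign (−1)^0·-1^-2·+1^0 = +1.
(a,b)_2: α=12, β=20; u≡7, v≡7 (mod 8); ε(u)ε(v)=1·1, αω(v)=12·0, βω(u)=20·0; sum ≡ 1  ⇒  -1.
(a,b)_11: α=3, u≡4; β=5, v≡2 (mod 11); (4|11)=+1, (2|11)=-1; sign (−1)^1·+1^5·-1^3 = +1.
(a,b)_17: α=0, u≡8; β=-2, v≡7 (mod 17); (8|17)=+1, (7|17)=-1; sign (−1)^0·+1^-2·-1^0 = +1.
(a,b)_7: α=1, u≡5; β=1, v≡5 (mod 7); (5|7)=-1, (5|7)=-1; sign (−1)^1·-1^1·-1^1 = -1.
(a,b)_5: α=1, u≡3; β=4, v≡4 (mod 5); (3|5)=-1, (4|5)=+1; sign (−1)^0·-1^4·+1^1 = +1.
Ram(15015, 231) = {2, 7}; no ℚ_2-point on the conic.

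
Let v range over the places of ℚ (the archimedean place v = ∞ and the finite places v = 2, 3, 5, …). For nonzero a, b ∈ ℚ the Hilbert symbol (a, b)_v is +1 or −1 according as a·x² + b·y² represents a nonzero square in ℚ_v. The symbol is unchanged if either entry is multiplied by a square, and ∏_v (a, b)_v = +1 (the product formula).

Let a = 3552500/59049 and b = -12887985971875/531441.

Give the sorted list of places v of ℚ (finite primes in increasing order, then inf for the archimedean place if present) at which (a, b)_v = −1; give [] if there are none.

[17, 29]

(a, b) ≡ (29, -595) mod (ℚ^×)²; places V = {2, 3, 5, 7, 17, 29, ∞}.
(a,b)_7: α=2, u≡2; β=3, v≡5 (mod 7); (2|7)=+1, (5|7)=-1; sign (−1)^0·+1^3·-1^2 = +1.
(a,b)_2: α=2, β=0; u≡5, v≡5 (mod 8); ε(u)ε(v)=0·0, αω(v)=2·1, βω(u)=0·1; sum ≡ 0  ⇒  +1.
(a,b)_∞: sgn(29)=+, sgn(-595)=−, so +1.
(a,b)_5: α=4, u≡1; β=5, v≡4 (mod 5); (1|5)=+1, (4|5)=+1; sign (−1)^0·+1^5·+1^4 = +1.
(a,b)_29: α=1, u≡24; β=4, v≡19 (mod 29); (24|29)=+1, (19|29)=-1; sign (−1)^0·+1^4·-1^1 = -1.
(a,b)_17: α=0, u≡14; β=1, v≡8 (mod 17); (14|17)=-1, (8|17)=+1; sign (−1)^0·-1^1·+1^0 = -1.
(a,b)_3: α=-10, u≡2; β=-12, v≡2 (mod 3); (2|3)=-1, (2|3)=-1; sign (−1)^0·-1^-12·-1^-10 = +1.
Ram(29, -595) = {17, 29}; no ℚ_17-point on the conic.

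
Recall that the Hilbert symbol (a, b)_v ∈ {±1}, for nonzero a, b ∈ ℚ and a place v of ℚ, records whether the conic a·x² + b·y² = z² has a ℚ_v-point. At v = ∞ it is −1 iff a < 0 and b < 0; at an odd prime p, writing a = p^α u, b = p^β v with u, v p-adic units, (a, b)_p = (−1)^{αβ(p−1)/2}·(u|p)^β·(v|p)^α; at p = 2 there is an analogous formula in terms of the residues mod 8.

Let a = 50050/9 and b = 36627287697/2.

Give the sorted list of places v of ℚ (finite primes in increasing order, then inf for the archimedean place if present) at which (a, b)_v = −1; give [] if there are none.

Mod squares: a ≡ 2002, b ≡ 546. Check v ∈ {∞, 2, 3, 5, 7, 11, 13}.
v=∞: 2002 > 0 and 546 > 0  ⇒  (a,b)_∞ = +1.
v=3: a=3^-2·(≡1), b=3^9·(≡2) mod 3; (1|3)=+1, (2|3)=-1; (−1)^{-2·9·1}·(+1)^9·(-1)^-2 = +1.
v=11: a=11^1·(≡2), b=11^2·(≡2) mod 11; (2|11)=-1, (2|11)=-1; (−1)^{1·2·5}·(-1)^2·(-1)^1 = -1.
v=7: a=7^1·(≡5), b=7^1·(≡1) mod 7; (5|7)=-1, (1|7)=+1; (−1)^{1·1·3}·(-1)^1·(+1)^1 = +1.
v=13: a=13^1·(≡6), b=13^3·(≡1) mod 13; (6|13)=-1, (1|13)=+1; (−1)^{1·3·6}·(-1)^3·(+1)^1 = -1.
v=5: a=5^2·(≡3), b=5^0·(≡1) mod 5; (3|5)=-1, (1|5)=+1; (−1)^{2·0·2}·(-1)^0·(+1)^2 = +1.
v=2: v_2(a)=1, v_2(b)=-1; units ≡ 1, 1 (mod 8); ε·ε+αω+βω = 0·0+1·0+-1·0 ≡ 0  ⇒  (a,b)_2 = +1.
|Ram(2002, 546)| = 2, even; anisotropic at {11, 13}.

[11, 13]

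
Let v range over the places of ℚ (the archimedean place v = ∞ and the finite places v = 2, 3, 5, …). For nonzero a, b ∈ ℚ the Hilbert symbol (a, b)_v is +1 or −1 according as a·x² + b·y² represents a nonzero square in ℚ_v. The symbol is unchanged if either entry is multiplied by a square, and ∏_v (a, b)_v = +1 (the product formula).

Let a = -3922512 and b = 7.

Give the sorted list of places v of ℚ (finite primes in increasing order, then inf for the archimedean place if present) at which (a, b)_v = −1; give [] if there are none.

[2, 11, 17, 23]

Mod squares: a ≡ -245157, b ≡ 7. Check v ∈ {∞, 2, 3, 7, 11, 17, 19, 23}.
v=11: a=11^1·(≡6), b=11^0·(≡7) mod 11; (6|11)=-1, (7|11)=-1; (−1)^{1·0·5}·(-1)^0·(-1)^1 = -1.
v=17: a=17^1·(≡5), b=17^0·(≡7) mod 17; (5|17)=-1, (7|17)=-1; (−1)^{1·0·8}·(-1)^0·(-1)^1 = -1.
v=∞: -245157 < 0 and 7 > 0  ⇒  (a,b)_∞ = +1.
v=2: v_2(a)=4, v_2(b)=0; units ≡ 3, 7 (mod 8); ε·ε+αω+βω = 1·1+4·0+0·1 ≡ 1  ⇒  (a,b)_2 = -1.
v=7: a=7^0·(≡1), b=7^1·(≡1) mod 7; (1|7)=+1, (1|7)=+1; (−1)^{0·1·3}·(+1)^1·(+1)^0 = +1.
v=19: a=19^1·(≡6), b=19^0·(≡7) mod 19; (6|19)=+1, (7|19)=+1; (−1)^{1·0·9}·(+1)^0·(+1)^1 = +1.
v=23: a=23^1·(≡1), b=23^0·(≡7) mod 23; (1|23)=+1, (7|23)=-1; (−1)^{1·0·11}·(+1)^0·(-1)^1 = -1.
v=3: a=3^1·(≡1), b=3^0·(≡1) mod 3; (1|3)=+1, (1|3)=+1; (−1)^{1·0·1}·(+1)^0·(+1)^1 = +1.
|Ram(-245157, 7)| = 4, even; anisotropic at {2, 11, 17, 23}.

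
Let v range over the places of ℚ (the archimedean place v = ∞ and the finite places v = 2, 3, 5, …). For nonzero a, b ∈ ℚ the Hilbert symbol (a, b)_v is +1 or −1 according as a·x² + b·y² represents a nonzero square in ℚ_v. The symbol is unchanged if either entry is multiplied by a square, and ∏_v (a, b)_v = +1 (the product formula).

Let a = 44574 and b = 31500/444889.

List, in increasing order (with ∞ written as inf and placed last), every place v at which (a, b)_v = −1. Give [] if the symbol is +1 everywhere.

[3, 7]

Mod squares: a ≡ 44574, b ≡ 35. Check v ∈ {∞, 2, 3, 5, 7, 17, 19, 23, 29}.
v=3: a=3^1·(≡2), b=3^2·(≡2) mod 3; (2|3)=-1, (2|3)=-1; (−1)^{1·2·1}·(-1)^2·(-1)^1 = -1.
v=17: a=17^1·(≡4), b=17^0·(≡1) mod 17; (4|17)=+1, (1|17)=+1; (−1)^{1·0·8}·(+1)^0·(+1)^1 = +1.
v=29: a=29^0·(≡1), b=29^-2·(≡5) mod 29; (1|29)=+1, (5|29)=+1; (−1)^{0·-2·14}·(+1)^-2·(+1)^0 = +1.
v=23: a=23^1·(≡6), b=23^-2·(≡1) mod 23; (6|23)=+1, (1|23)=+1; (−1)^{1·-2·11}·(+1)^-2·(+1)^1 = +1.
v=2: v_2(a)=1, v_2(b)=2; units ≡ 7, 3 (mod 8); ε·ε+αω+βω = 1·1+1·1+2·0 ≡ 0  ⇒  (a,b)_2 = +1.
v=19: a=19^1·(≡9), b=19^0·(≡9) mod 19; (9|19)=+1, (9|19)=+1; (−1)^{1·0·9}·(+1)^0·(+1)^1 = +1.
v=∞: 44574 > 0 and 35 > 0  ⇒  (a,b)_∞ = +1.
v=5: a=5^0·(≡4), b=5^3·(≡3) mod 5; (4|5)=+1, (3|5)=-1; (−1)^{0·3·2}·(+1)^3·(-1)^0 = +1.
v=7: a=7^0·(≡5), b=7^1·(≡5) mod 7; (5|7)=-1, (5|7)=-1; (−1)^{0·1·3}·(-1)^1·(-1)^0 = -1.
(44574, 35 / ℚ) ramifies at {3, 7}: a division algebra.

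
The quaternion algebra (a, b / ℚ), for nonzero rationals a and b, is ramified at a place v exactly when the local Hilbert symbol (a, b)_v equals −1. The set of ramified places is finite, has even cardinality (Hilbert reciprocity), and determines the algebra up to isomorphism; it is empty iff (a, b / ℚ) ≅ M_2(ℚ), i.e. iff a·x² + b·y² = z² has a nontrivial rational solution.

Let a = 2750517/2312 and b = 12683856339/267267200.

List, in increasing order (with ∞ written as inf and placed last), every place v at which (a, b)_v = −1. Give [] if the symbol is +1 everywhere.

[]

Mod squares: a ≡ 154, b ≡ 22. Check v ∈ {∞, 2, 3, 5, 7, 11, 17}.
v=3: a=3^6·(≡1), b=3^4·(≡1) mod 3; (1|3)=+1, (1|3)=+1; (−1)^{6·4·1}·(+1)^4·(+1)^6 = +1.
v=∞: 154 > 0 and 22 > 0  ⇒  (a,b)_∞ = +1.
v=7: a=7^3·(≡2), b=7^6·(≡1) mod 7; (2|7)=+1, (1|7)=+1; (−1)^{3·6·3}·(+1)^6·(+1)^3 = +1.
v=2: v_2(a)=-3, v_2(b)=-7; units ≡ 5, 3 (mod 8); ε·ε+αω+βω = 0·1+-3·1+-7·1 ≡ 0  ⇒  (a,b)_2 = +1.
v=5: a=5^0·(≡1), b=5^-2·(≡3) mod 5; (1|5)=+1, (3|5)=-1; (−1)^{0·-2·2}·(+1)^-2·(-1)^0 = +1.
v=11: a=11^1·(≡3), b=11^3·(≡8) mod 11; (3|11)=+1, (8|11)=-1; (−1)^{1·3·5}·(+1)^3·(-1)^1 = +1.
v=17: a=17^-2·(≡13), b=17^-4·(≡6) mod 17; (13|17)=+1, (6|17)=-1; (−1)^{-2·-4·8}·(+1)^-4·(-1)^-2 = +1.
Ram(a, b) = ∅: the form 154·x² + 22·y² − z² is isotropic over every ℚ_v, so by Hasse–Minkowski it is isotropic over ℚ.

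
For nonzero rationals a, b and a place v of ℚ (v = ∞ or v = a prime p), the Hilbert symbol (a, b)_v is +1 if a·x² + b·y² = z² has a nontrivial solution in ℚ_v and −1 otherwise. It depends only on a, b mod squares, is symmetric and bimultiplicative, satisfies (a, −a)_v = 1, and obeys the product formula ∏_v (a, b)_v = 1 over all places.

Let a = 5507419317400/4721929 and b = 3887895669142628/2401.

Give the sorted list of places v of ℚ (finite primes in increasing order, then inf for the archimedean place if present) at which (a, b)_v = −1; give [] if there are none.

(a, b) ≡ (2124694, 17) mod (ℚ^×)²; places V = {2, 5, 7, 11, 13, 17, 19, 23, 41, 53, ∞}.
(a,b)_7: α=2, u≡6; β=-4, v≡3 (mod 7); (6|7)=-1, (3|7)=-1; sign (−1)^0·-1^-4·-1^2 = +1.
(a,b)_5: α=2, u≡4; β=0, v≡3 (mod 5); (4|5)=+1, (3|5)=-1; sign (−1)^0·+1^0·-1^2 = +1.
(a,b)_13: α=1, u≡2; β=2, v≡9 (mod 13); (2|13)=-1, (9|13)=+1; sign (−1)^0·-1^2·+1^1 = +1.
(a,b)_17: α=1, u≡2; β=1, v≡4 (mod 17); (2|17)=+1, (4|17)=+1; sign (−1)^0·+1^1·+1^1 = +1.
(a,b)_11: α=1, u≡1; β=6, v≡2 (mod 11); (1|11)=+1, (2|11)=-1; sign (−1)^0·+1^6·-1^1 = -1.
(a,b)_23: α=3, u≡17; β=2, v≡10 (mod 23); (17|23)=-1, (10|23)=-1; sign (−1)^0·-1^2·-1^3 = -1.
(a,b)_41: α=-2, u≡32; β=0, v≡34 (mod 41); (32|41)=+1, (34|41)=-1; sign (−1)^0·+1^0·-1^-2 = +1.
(a,b)_53: α=-2, u≡48; β=0, v≡36 (mod 53); (48|53)=-1, (36|53)=+1; sign (−1)^0·-1^0·+1^-2 = +1.
(a,b)_19: α=1, u≡6; β=2, v≡4 (mod 19); (6|19)=+1, (4|19)=+1; sign (−1)^0·+1^2·+1^1 = +1.
(a,b)_2: α=3, β=2; u≡3, v≡1 (mod 8); ε(u)ε(v)=1·0, αω(v)=3·0, βω(u)=2·1; sum ≡ 0  ⇒  +1.
(a,b)_∞: sgn(2124694)=+, sgn(17)=+, so +1.
(2124694, 17 / ℚ) ramifies at {11, 23}: a division algebra.

[11, 23]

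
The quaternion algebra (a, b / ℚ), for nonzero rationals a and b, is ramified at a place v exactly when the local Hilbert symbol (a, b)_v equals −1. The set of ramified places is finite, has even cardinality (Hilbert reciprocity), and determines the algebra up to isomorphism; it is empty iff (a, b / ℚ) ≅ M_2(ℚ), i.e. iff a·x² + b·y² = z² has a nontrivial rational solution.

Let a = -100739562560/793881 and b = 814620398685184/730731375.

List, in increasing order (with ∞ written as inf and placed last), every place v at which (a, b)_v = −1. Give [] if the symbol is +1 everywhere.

[5, 7]

Mod squares: a ≡ -65, b ≡ 5005. Check v ∈ {∞, 2, 3, 5, 7, 11, 13, 19, 37}.
v=2: v_2(a)=6, v_2(b)=10; units ≡ 7, 5 (mod 8); ε·ε+αω+βω = 1·0+6·1+10·0 ≡ 0  ⇒  (a,b)_2 = +1.
v=5: a=5^1·(≡3), b=5^-3·(≡4) mod 5; (3|5)=-1, (4|5)=+1; (−1)^{1·-3·2}·(-1)^-3·(+1)^1 = -1.
v=3: a=3^-8·(≡1), b=3^-12·(≡1) mod 3; (1|3)=+1, (1|3)=+1; (−1)^{-8·-12·1}·(+1)^-12·(+1)^-8 = +1.
v=37: a=37^2·(≡7), b=37^2·(≡3) mod 37; (7|37)=+1, (3|37)=+1; (−1)^{2·2·18}·(+1)^2·(+1)^2 = +1.
v=11: a=11^-2·(≡9), b=11^-1·(≡1) mod 11; (9|11)=+1, (1|11)=+1; (−1)^{-2·-1·5}·(+1)^-1·(+1)^-2 = +1.
v=19: a=19^2·(≡17), b=19^4·(≡12) mod 19; (17|19)=+1, (12|19)=-1; (−1)^{2·4·9}·(+1)^4·(-1)^2 = +1.
v=7: a=7^2·(≡6), b=7^3·(≡4) mod 7; (6|7)=-1, (4|7)=+1; (−1)^{2·3·3}·(-1)^3·(+1)^2 = -1.
v=∞: -65 < 0 and 5005 > 0  ⇒  (a,b)_∞ = +1.
v=13: a=13^1·(≡5), b=13^1·(≡11) mod 13; (5|13)=-1, (11|13)=-1; (−1)^{1·1·6}·(-1)^1·(-1)^1 = +1.
|Ram(-65, 5005)| = 2, even; anisotropic at {5, 7}.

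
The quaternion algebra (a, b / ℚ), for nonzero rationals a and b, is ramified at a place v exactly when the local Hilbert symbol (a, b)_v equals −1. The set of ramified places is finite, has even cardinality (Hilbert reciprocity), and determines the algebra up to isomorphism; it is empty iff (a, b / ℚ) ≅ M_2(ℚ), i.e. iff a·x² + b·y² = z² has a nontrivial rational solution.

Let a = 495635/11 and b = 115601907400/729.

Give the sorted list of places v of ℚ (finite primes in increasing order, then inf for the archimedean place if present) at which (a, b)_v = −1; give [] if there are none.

(a, b) ≡ (385, 34) mod (ℚ^×)²; places V = {2, 3, 5, 7, 11, 17, ∞}.
(a,b)_3: α=0, u≡1; β=-6, v≡1 (mod 3); (1|3)=+1, (1|3)=+1; sign (−1)^0·+1^-6·+1^0 = +1.
(a,b)_5: α=1, u≡2; β=2, v≡4 (mod 5); (2|5)=-1, (4|5)=+1; sign (−1)^0·-1^2·+1^1 = +1.
(a,b)_17: α=2, u≡6; β=3, v≡1 (mod 17); (6|17)=-1, (1|17)=+1; sign (−1)^0·-1^3·+1^2 = -1.
(a,b)_2: α=0, β=3; u≡1, v≡1 (mod 8); ε(u)ε(v)=0·0, αω(v)=0·0, βω(u)=3·0; sum ≡ 0  ⇒  +1.
(a,b)_11: α=-1, u≡8; β=0, v≡4 (mod 11); (8|11)=-1, (4|11)=+1; sign (−1)^0·-1^0·+1^-1 = +1.
(a,b)_∞: sgn(385)=+, sgn(34)=+, so +1.
(a,b)_7: α=3, u≡6; β=6, v≡3 (mod 7); (6|7)=-1, (3|7)=-1; sign (−1)^0·-1^6·-1^3 = -1.
|Ram(385, 34)| = 2, even; anisotropic at {7, 17}.

[7, 17]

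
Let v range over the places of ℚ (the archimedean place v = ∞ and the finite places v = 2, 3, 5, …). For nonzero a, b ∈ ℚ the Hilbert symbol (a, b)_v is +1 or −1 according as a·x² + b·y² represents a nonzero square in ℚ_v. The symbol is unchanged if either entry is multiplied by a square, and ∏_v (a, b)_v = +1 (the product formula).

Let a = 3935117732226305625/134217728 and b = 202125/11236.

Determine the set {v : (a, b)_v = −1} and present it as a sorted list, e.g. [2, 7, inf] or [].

[2, 5]

Mod squares: a ≡ 2002, b ≡ 165. Check v ∈ {∞, 2, 3, 5, 7, 11, 13, 47, 53}.
v=11: a=11^5·(≡8), b=11^1·(≡1) mod 11; (8|11)=-1, (1|11)=+1; (−1)^{5·1·5}·(-1)^1·(+1)^5 = +1.
v=13: a=13^1·(≡2), b=13^0·(≡10) mod 13; (2|13)=-1, (10|13)=+1; (−1)^{1·0·6}·(-1)^0·(+1)^1 = +1.
v=2: v_2(a)=-27, v_2(b)=-2; units ≡ 1, 5 (mod 8); ε·ε+αω+βω = 0·0+-27·1+-2·0 ≡ 1  ⇒  (a,b)_2 = -1.
v=3: a=3^4·(≡1), b=3^1·(≡1) mod 3; (1|3)=+1, (1|3)=+1; (−1)^{4·1·1}·(+1)^1·(+1)^4 = +1.
v=∞: 2002 > 0 and 165 > 0  ⇒  (a,b)_∞ = +1.
v=7: a=7^5·(≡6), b=7^2·(≡2) mod 7; (6|7)=-1, (2|7)=+1; (−1)^{5·2·3}·(-1)^2·(+1)^5 = +1.
v=47: a=47^2·(≡34), b=47^0·(≡24) mod 47; (34|47)=+1, (24|47)=+1; (−1)^{2·0·23}·(+1)^0·(+1)^2 = +1.
v=53: a=53^0·(≡26), b=53^-2·(≡9) mod 53; (26|53)=-1, (9|53)=+1; (−1)^{0·-2·26}·(-1)^-2·(+1)^0 = +1.
v=5: a=5^4·(≡3), b=5^3·(≡2) mod 5; (3|5)=-1, (2|5)=-1; (−1)^{4·3·2}·(-1)^3·(-1)^4 = -1.
(2002, 165 / ℚ) ramifies at {2, 5}: a division algebra.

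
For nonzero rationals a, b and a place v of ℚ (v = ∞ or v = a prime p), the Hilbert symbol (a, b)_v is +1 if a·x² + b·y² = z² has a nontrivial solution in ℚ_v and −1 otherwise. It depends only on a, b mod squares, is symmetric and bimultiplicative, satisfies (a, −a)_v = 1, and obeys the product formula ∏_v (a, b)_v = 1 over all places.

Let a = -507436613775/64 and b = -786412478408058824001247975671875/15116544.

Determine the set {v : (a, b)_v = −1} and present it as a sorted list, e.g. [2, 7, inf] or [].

[7, 13, 17, 37, 41, inf]

Mod squares: a ≡ -2346799, b ≡ -47027. Check v ∈ {∞, 2, 3, 5, 7, 13, 17, 19, 31, 37, 41}.
v=19: a=19^0·(≡9), b=19^2·(≡6) mod 19; (9|19)=+1, (6|19)=+1; (−1)^{0·2·9}·(+1)^2·(+1)^0 = +1.
v=5: a=5^2·(≡1), b=5^6·(≡3) mod 5; (1|5)=+1, (3|5)=-1; (−1)^{2·6·2}·(+1)^6·(-1)^2 = +1.
v=3: a=3^2·(≡2), b=3^-10·(≡1) mod 3; (2|3)=-1, (1|3)=+1; (−1)^{2·-10·1}·(-1)^-10·(+1)^2 = +1.
v=2: v_2(a)=-6, v_2(b)=-8; units ≡ 1, 5 (mod 8); ε·ε+αω+βω = 0·0+-6·1+-8·0 ≡ 0  ⇒  (a,b)_2 = +1.
v=37: a=37^1·(≡1), b=37^3·(≡18) mod 37; (1|37)=+1, (18|37)=-1; (−1)^{1·3·18}·(+1)^3·(-1)^1 = -1.
v=7: a=7^1·(≡2), b=7^0·(≡6) mod 7; (2|7)=+1, (6|7)=-1; (−1)^{1·0·3}·(+1)^0·(-1)^1 = -1.
v=41: a=41^1·(≡19), b=41^3·(≡40) mod 41; (19|41)=-1, (40|41)=+1; (−1)^{1·3·20}·(-1)^3·(+1)^1 = -1.
v=∞: -2346799 < 0 and -47027 < 0  ⇒  (a,b)_∞ = -1.
v=13: a=13^1·(≡6), b=13^6·(≡7) mod 13; (6|13)=-1, (7|13)=-1; (−1)^{1·6·6}·(-1)^6·(-1)^1 = -1.
v=31: a=31^2·(≡7), b=31^5·(≡4) mod 31; (7|31)=+1, (4|31)=+1; (−1)^{2·5·15}·(+1)^5·(+1)^2 = +1.
v=17: a=17^1·(≡12), b=17^2·(≡3) mod 17; (12|17)=-1, (3|17)=-1; (−1)^{1·2·8}·(-1)^2·(-1)^1 = -1.
(-2346799, -47027 / ℚ) ramifies at {7, 13, 17, 37, 41, ∞}: a division algebra.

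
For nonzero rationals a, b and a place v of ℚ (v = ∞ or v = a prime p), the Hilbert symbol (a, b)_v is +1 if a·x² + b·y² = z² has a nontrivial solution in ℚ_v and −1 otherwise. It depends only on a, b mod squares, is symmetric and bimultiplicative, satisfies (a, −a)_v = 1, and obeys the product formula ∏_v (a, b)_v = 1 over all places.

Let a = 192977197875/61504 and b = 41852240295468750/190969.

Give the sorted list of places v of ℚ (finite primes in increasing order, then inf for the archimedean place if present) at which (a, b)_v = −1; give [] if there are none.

[3, 7]

(a, b) ≡ (19635, 510) mod (ℚ^×)²; places V = {2, 3, 5, 7, 11, 17, 19, 23, 29, 31, ∞}.
(a,b)_23: α=0, u≡1; β=-2, v≡8 (mod 23); (1|23)=+1, (8|23)=+1; sign (−1)^0·+1^-2·+1^0 = +1.
(a,b)_∞: sgn(19635)=+, sgn(510)=+, so +1.
(a,b)_5: α=3, u≡2; β=7, v≡3 (mod 5); (2|5)=-1, (3|5)=-1; sign (−1)^0·-1^7·-1^3 = +1.
(a,b)_3: α=3, u≡2; β=3, v≡2 (mod 3); (2|3)=-1, (2|3)=-1; sign (−1)^1·-1^3·-1^3 = -1.
(a,b)_31: α=-2, u≡3; β=0, v≡28 (mod 31); (3|31)=-1, (28|31)=+1; sign (−1)^0·-1^0·+1^-2 = +1.
(a,b)_29: α=0, u≡8; β=2, v≡15 (mod 29); (8|29)=-1, (15|29)=-1; sign (−1)^0·-1^2·-1^0 = +1.
(a,b)_2: α=-6, β=1; u≡3, v≡7 (mod 8); ε(u)ε(v)=1·1, αω(v)=-6·0, βω(u)=1·1; sum ≡ 0  ⇒  +1.
(a,b)_11: α=3, u≡1; β=0, v≡9 (mod 11); (1|11)=+1, (9|11)=+1; sign (−1)^0·+1^0·+1^3 = +1.
(a,b)_7: α=1, u≡6; β=4, v≡5 (mod 7); (6|7)=-1, (5|7)=-1; sign (−1)^0·-1^4·-1^1 = -1.
(a,b)_17: α=1, u≡16; β=3, v≡1 (mod 17); (16|17)=+1, (1|17)=+1; sign (−1)^0·+1^3·+1^1 = +1.
(a,b)_19: α=2, u≡3; β=-2, v≡4 (mod 19); (3|19)=-1, (4|19)=+1; sign (−1)^0·-1^-2·+1^2 = +1.
Ram(19635, 510) = {3, 7}; no ℚ_3-point on the conic.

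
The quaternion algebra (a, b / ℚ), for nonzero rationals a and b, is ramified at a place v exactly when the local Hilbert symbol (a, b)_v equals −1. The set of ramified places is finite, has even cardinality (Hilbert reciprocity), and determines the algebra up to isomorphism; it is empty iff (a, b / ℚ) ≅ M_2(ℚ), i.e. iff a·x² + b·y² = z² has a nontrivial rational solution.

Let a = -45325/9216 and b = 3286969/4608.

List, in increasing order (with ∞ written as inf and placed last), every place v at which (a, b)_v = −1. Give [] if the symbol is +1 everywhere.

(a, b) ≡ (-37, 2) mod (ℚ^×)²; places V = {2, 3, 5, 7, 37, ∞}.
(a,b)_2: α=-10, β=-9; u≡3, v≡1 (mod 8); ε(u)ε(v)=1·0, αω(v)=-10·0, βω(u)=-9·1; sum ≡ 1  ⇒  -1.
(a,b)_5: α=2, u≡2; β=0, v≡3 (mod 5); (2|5)=-1, (3|5)=-1; sign (−1)^0·-1^0·-1^2 = +1.
(a,b)_∞: sgn(-37)=−, sgn(2)=+, so +1.
(a,b)_7: α=2, u≡5; β=4, v≡2 (mod 7); (5|7)=-1, (2|7)=+1; sign (−1)^0·-1^4·+1^2 = +1.
(a,b)_37: α=1, u≡11; β=2, v≡22 (mod 37); (11|37)=+1, (22|37)=-1; sign (−1)^0·+1^2·-1^1 = -1.
(a,b)_3: α=-2, u≡2; β=-2, v≡2 (mod 3); (2|3)=-1, (2|3)=-1; sign (−1)^0·-1^-2·-1^-2 = +1.
|Ram(-37, 2)| = 2, even; anisotropic at {2, 37}.

[2, 37]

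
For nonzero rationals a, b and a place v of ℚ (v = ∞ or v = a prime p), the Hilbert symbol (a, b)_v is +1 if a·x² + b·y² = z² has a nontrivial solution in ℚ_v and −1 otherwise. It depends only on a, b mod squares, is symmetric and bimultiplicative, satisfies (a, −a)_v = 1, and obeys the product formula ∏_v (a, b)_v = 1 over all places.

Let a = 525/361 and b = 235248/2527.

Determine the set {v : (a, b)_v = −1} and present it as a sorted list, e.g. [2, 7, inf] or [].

(a, b) ≡ (21, 609) mod (ℚ^×)²; places V = {2, 3, 5, 7, 13, 19, 29, ∞}.
(a,b)_3: α=1, u≡1; β=1, v≡2 (mod 3); (1|3)=+1, (2|3)=-1; sign (−1)^1·+1^1·-1^1 = +1.
(a,b)_7: α=1, u≡3; β=-1, v≡5 (mod 7); (3|7)=-1, (5|7)=-1; sign (−1)^1·-1^-1·-1^1 = -1.
(a,b)_29: α=0, u≡27; β=1, v≡27 (mod 29); (27|29)=-1, (27|29)=-1; sign (−1)^0·-1^1·-1^0 = -1.
(a,b)_19: α=-2, u≡12; β=-2, v≡4 (mod 19); (12|19)=-1, (4|19)=+1; sign (−1)^0·-1^-2·+1^-2 = +1.
(a,b)_5: α=2, u≡1; β=0, v≡4 (mod 5); (1|5)=+1, (4|5)=+1; sign (−1)^0·+1^0·+1^2 = +1.
(a,b)_13: α=0, u≡7; β=2, v≡8 (mod 13); (7|13)=-1, (8|13)=-1; sign (−1)^0·-1^2·-1^0 = +1.
(a,b)_2: α=0, β=4; u≡5, v≡1 (mod 8); ε(u)ε(v)=0·0, αω(v)=0·0, βω(u)=4·1; sum ≡ 0  ⇒  +1.
(a,b)_∞: sgn(21)=+, sgn(609)=+, so +1.
(21, 609 / ℚ) ramifies at {7, 29}: a division algebra.

[7, 29]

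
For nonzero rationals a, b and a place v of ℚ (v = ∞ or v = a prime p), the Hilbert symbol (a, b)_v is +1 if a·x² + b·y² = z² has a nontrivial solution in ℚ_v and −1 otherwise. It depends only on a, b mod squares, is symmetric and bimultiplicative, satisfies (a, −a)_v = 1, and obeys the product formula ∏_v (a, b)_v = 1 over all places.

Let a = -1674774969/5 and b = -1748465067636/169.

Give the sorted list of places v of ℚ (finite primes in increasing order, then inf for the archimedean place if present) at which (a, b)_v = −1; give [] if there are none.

Mod squares: a ≡ -203205, b ≡ -1178589. Check v ∈ {∞, 2, 3, 5, 7, 13, 19, 23, 29, 31}.
v=7: a=7^2·(≡3), b=7^2·(≡1) mod 7; (3|7)=-1, (1|7)=+1; (−1)^{2·2·3}·(-1)^2·(+1)^2 = +1.
v=29: a=29^2·(≡10), b=29^3·(≡17) mod 29; (10|29)=-1, (17|29)=-1; (−1)^{2·3·14}·(-1)^3·(-1)^2 = -1.
v=5: a=5^-1·(≡1), b=5^0·(≡1) mod 5; (1|5)=+1, (1|5)=+1; (−1)^{-1·0·2}·(+1)^0·(+1)^-1 = +1.
v=13: a=13^0·(≡11), b=13^-2·(≡12) mod 13; (11|13)=-1, (12|13)=+1; (−1)^{0·-2·6}·(-1)^-2·(+1)^0 = +1.
v=2: v_2(a)=0, v_2(b)=2; units ≡ 3, 3 (mod 8); ε·ε+αω+βω = 1·1+0·1+2·1 ≡ 1  ⇒  (a,b)_2 = -1.
v=∞: -203205 < 0 and -1178589 < 0  ⇒  (a,b)_∞ = -1.
v=31: a=31^1·(≡13), b=31^1·(≡20) mod 31; (13|31)=-1, (20|31)=+1; (−1)^{1·1·15}·(-1)^1·(+1)^1 = +1.
v=3: a=3^1·(≡2), b=3^3·(≡2) mod 3; (2|3)=-1, (2|3)=-1; (−1)^{1·3·1}·(-1)^3·(-1)^1 = -1.
v=23: a=23^1·(≡22), b=23^1·(≡3) mod 23; (22|23)=-1, (3|23)=+1; (−1)^{1·1·11}·(-1)^1·(+1)^1 = +1.
v=19: a=19^1·(≡12), b=19^1·(≡11) mod 19; (12|19)=-1, (11|19)=+1; (−1)^{1·1·9}·(-1)^1·(+1)^1 = +1.
Ram(-203205, -1178589) = {2, 3, 29, ∞}; no ℚ_2-point on the conic.

[2, 3, 29, inf]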